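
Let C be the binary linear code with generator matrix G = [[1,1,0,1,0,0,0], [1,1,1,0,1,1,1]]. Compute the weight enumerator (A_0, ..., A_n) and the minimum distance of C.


Weight distribution: A_0 = 1, A_3 = 1, A_5 = 1, A_6 = 1. Minimum distance d = 3.

Enumerate all 2^2 = 4 messages m ∈ F_2^2.
For each, compute codeword c = mG in F_2^7, then tally its weight.
  m = 00 → c = 0000000, weight = 0.
  m = 10 → c = 1101000, weight = 3.
  m = 01 → c = 1110111, weight = 6.
  m = 11 → c = 0011111, weight = 5.
Tally weights:
  weight 0: 1 codewords.
  weight 3: 1 codewords.
  weight 5: 1 codewords.
  weight 6: 1 codewords.
Minimum distance d = smallest w > 0 with A_w > 0 = 3.
Sanity: Σ A_w = 4 = 2^2 = 4 ✓.


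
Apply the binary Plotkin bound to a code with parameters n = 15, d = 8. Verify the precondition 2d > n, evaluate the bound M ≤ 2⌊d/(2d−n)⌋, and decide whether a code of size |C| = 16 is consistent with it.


Plotkin bound M ≤ 16; given |C| = 16 ≤ bound (satisfied).

Check applicability: 2d = 16, n = 15.
2d − n = 1 > 0, so Plotkin applies.
Compute d/(2d−n) = 8/1 ≈ 8.0000.
⌊d/(2d−n)⌋ = 8.
Plotkin bound: M ≤ 2·8 = 16.
Given |C| = 16, check: satisfied.
This |C| is at the Plotkin bound.


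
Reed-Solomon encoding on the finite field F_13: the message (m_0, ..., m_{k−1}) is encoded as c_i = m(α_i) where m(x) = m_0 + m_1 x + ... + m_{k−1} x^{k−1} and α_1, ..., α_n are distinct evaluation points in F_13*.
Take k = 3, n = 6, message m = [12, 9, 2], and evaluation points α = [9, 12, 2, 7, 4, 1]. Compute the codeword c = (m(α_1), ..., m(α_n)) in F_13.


c = [8, 5, 12, 4, 2, 10]

Message polynomial: m(x) = 12 + 9·x + 2·x^2 (mod 13).
For each evaluation point α_i, compute m(α_i) mod 13:
  α_1 = 9: Horner steps 2 → 1 → 8, so m(9) = 8.
  α_2 = 12: Horner steps 2 → 7 → 5, so m(12) = 5.
  α_3 = 2: Horner steps 2 → 0 → 12, so m(2) = 12.
  α_4 = 7: Horner steps 2 → 10 → 4, so m(7) = 4.
  α_5 = 4: Horner steps 2 → 4 → 2, so m(4) = 2.
  α_6 = 1: Horner steps 2 → 11 → 10, so m(1) = 10.
Codeword c = [8, 5, 12, 4, 2, 10] ∈ F_13^6.


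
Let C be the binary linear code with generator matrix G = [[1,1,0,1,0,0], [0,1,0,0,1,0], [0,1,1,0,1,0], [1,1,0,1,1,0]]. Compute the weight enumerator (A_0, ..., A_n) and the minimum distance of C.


Weight distribution: A_0 = 1, A_1 = 3, A_2 = 4, A_3 = 4, A_4 = 3, A_5 = 1. Minimum distance d = 1.

Enumerate all 2^4 = 16 messages m ∈ F_2^4.
For each, compute codeword c = mG in F_2^6, then tally its weight.
  m = 0000 → c = 000000, weight = 0.
  m = 1000 → c = 110100, weight = 3.
  m = 0100 → c = 010010, weight = 2.
  m = 1100 → c = 100110, weight = 3.
  m = 0010 → c = 011010, weight = 3.
  m = 1010 → c = 101110, weight = 4.
  m = 0110 → c = 001000, weight = 1.
  m = 1110 → c = 111100, weight = 4.
  m = 0001 → c = 110110, weight = 4.
  m = 1001 → c = 000010, weight = 1.
  m = 0101 → c = 100100, weight = 2.
  m = 1101 → c = 010000, weight = 1.
  m = 0011 → c = 101100, weight = 3.
  m = 1011 → c = 011000, weight = 2.
  m = 0111 → c = 111110, weight = 5.
  m = 1111 → c = 001010, weight = 2.
Tally weights:
  weight 0: 1 codewords.
  weight 1: 3 codewords.
  weight 2: 4 codewords.
  weight 3: 4 codewords.
  weight 4: 3 codewords.
  weight 5: 1 codewords.
Minimum distance d = smallest w > 0 with A_w > 0 = 1.
Sanity: Σ A_w = 16 = 2^4 = 16 ✓.


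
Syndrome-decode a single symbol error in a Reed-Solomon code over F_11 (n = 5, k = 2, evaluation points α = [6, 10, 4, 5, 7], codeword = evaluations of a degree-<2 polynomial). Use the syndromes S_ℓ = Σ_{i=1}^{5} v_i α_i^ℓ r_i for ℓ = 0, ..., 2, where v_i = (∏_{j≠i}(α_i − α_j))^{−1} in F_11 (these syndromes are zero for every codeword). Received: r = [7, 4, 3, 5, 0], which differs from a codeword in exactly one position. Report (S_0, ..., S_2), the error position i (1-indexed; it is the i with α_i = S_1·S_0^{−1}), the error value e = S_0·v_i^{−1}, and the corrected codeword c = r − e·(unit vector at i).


S = (6, 9, 8), error at position 5, error magnitude e = 2, c = [7, 4, 3, 5, 9].

Step 1: column multipliers v_i = (∏_{j≠i}(α_i − α_j))^{−1} mod 11.
  i = 1 (α = 6): (6−10)(6−4)(6−5)(6−7) = (−4)·2·1·(−1) = 8 ≡ 8, so v_1 = 8^{−1} = 7 (mod 11).
  i = 2 (α = 10): (10−6)(10−4)(10−5)(10−7) = 4·6·5·3 = 360 ≡ 8, so v_2 = 8^{−1} = 7 (mod 11).
  i = 3 (α = 4): (4−6)(4−10)(4−5)(4−7) = (−2)·(−6)·(−1)·(−3) = 36 ≡ 3, so v_3 = 3^{−1} = 4 (mod 11).
  i = 4 (α = 5): (5−6)(5−10)(5−4)(5−7) = (−1)·(−5)·1·(−2) = −10 ≡ 1, so v_4 = 1^{−1} = 1 (mod 11).
  i = 5 (α = 7): (7−6)(7−10)(7−4)(7−5) = 1·(−3)·3·2 = −18 ≡ 4, so v_5 = 4^{−1} = 3 (mod 11).
  v = [7, 7, 4, 1, 3].
Step 2: syndromes of r = [7, 4, 3, 5, 0] (all sums mod 11).
  S_0 = Σ v_i r_i = 7·7 + 7·4 + 4·3 + 1·5 + 3·0 = 94 ≡ 6.
  S_1 = Σ v_i α_i r_i = 7·6·7 + 7·10·4 + 4·4·3 + 1·5·5 + 3·7·0 = 647 ≡ 9.
  α_i^2 mod 11 = [3, 1, 5, 3, 5].
  S_2 = Σ v_i α_i^2 r_i = 7·3·7 + 7·1·4 + 4·5·3 + 1·3·5 + 3·5·0 = 250 ≡ 8.
  S = (6, 9, 8) ≠ 0, so r is not a codeword (an error is present).
Step 3: locate the error. For a single error e at position i, S_ℓ = v_i·e·α_i^ℓ, so α_err = S_1/S_0.
  S_0^{−1} = 6^{−1} = 2 (mod 11), so α_err = 9·2 = 18 ≡ 7 = α_5. Error position i = 5.
  Consistency check: S_2/S_1 = 8·5 = 40 ≡ 7 = α_err ✓ (single-error assumption holds).
Step 4: error magnitude e = S_0/v_5 = S_0·∏_{j≠5}(α_5 − α_j) = 6·4 = 24 ≡ 2 (mod 11).
Step 5: correct position 5: c_5 = r_5 − e = 0 − 2 ≡ 9 (mod 11). Hence c = [7, 4, 3, 5, 9].
  Check: interpolating c through the α_i gives m(x) = 6 + 2·x (degree < 2) with m(α_i) = c_i for every i, so c is indeed a codeword.


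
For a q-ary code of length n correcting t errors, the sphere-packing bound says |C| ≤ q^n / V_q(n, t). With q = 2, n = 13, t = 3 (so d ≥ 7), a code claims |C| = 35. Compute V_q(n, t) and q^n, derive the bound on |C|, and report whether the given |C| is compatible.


V_q(n, t) = 378, q^n = 8192, Hamming bound = 21, |C| = 35 > bound (violated).

Step 1: Compute V_q(n, t) = Σ_{j=0}^3 C(n, j) (q−1)^j.
  j = 0: C(13,0)·(1)^0 = 1·1 = 1.
  j = 1: C(13,1)·(1)^1 = 13·1 = 13.
  j = 2: C(13,2)·(1)^2 = 78·1 = 78.
  j = 3: C(13,3)·(1)^3 = 286·1 = 286.
  V_q(n, t) = 1 + 13 + 78 + 286 = 378.
Step 2: q^n = 2^13 = 8192.
Step 3: Hamming bound ⌊q^n / V_q(n,t)⌋ = ⌊8192/378⌋ = 21.
Step 4: Compare |C| = 35 to 21: violated.
The claimed |C| lies above the Hamming bound, so no 2-ary code of length 13 with d ≥ 7 can have 35 codewords.


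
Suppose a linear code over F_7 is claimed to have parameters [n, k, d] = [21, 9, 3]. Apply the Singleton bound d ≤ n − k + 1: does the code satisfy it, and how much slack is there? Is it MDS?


Singleton RHS = n − k + 1 = 13, slack = 10, bound satisfied, not MDS.

Singleton bound: d ≤ n − k + 1.
Here n = 21, k = 9, so n − k + 1 = 13.
Given d = 3, check d ≤ 13: YES.
Slack = (n − k + 1) − d = 10.
The code is NOT MDS (slack = 10 > 0).
Description: the claimed parameters are [21, 9, 3]_7; such a code would be non-MDS.


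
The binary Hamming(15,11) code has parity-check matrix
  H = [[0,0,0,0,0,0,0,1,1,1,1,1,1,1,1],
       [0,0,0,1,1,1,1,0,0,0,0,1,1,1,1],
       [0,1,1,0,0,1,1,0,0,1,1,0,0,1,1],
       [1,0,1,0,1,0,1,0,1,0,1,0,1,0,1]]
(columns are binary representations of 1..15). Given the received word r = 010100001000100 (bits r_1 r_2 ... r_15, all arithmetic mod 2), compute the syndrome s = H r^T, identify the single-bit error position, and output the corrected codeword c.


s = (0, 0, 1, 0)^T, error position = 2, corrected codeword c = 000100001000100

Compute s = H r^T mod 2 one row at a time:
  s_1 = 0 + 1 + 0 + 0 + 0 + 1 + 0 + 0 = 2 ≡ 0 (mod 2).
  s_2 = 1 + 0 + 0 + 0 + 0 + 1 + 0 + 0 = 2 ≡ 0 (mod 2).
  s_3 = 1 + 0 + 0 + 0 + 0 + 0 + 0 + 0 = 1 ≡ 1 (mod 2).
  s_4 = 0 + 0 + 0 + 0 + 1 + 0 + 1 + 0 = 2 ≡ 0 (mod 2).
s = (0, 0, 1, 0)^T — this equals column 2 of H (binary 0010), so error is at position 2.
Correct: flip bit 2 of r = 010100001000100 to get c = 000100001000100.


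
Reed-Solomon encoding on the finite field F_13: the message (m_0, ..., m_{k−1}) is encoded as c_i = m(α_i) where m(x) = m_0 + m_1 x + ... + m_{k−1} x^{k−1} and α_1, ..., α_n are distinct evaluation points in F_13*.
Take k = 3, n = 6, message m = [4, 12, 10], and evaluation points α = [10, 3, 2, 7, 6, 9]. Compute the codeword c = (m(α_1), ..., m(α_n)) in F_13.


c = [6, 0, 3, 6, 7, 12]

Message polynomial: m(x) = 4 + 12·x + 10·x^2 (mod 13).
For each evaluation point α_i, compute m(α_i) mod 13:
  α_1 = 10: Horner steps 10 → 8 → 6, so m(10) = 6.
  α_2 = 3: Horner steps 10 → 3 → 0, so m(3) = 0.
  α_3 = 2: Horner steps 10 → 6 → 3, so m(2) = 3.
  α_4 = 7: Horner steps 10 → 4 → 6, so m(7) = 6.
  α_5 = 6: Horner steps 10 → 7 → 7, so m(6) = 7.
  α_6 = 9: Horner steps 10 → 11 → 12, so m(9) = 12.
Codeword c = [6, 0, 3, 6, 7, 12] ∈ F_13^6.


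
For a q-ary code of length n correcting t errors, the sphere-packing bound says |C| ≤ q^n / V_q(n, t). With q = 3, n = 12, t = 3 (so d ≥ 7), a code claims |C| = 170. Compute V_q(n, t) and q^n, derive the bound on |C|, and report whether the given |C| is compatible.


V_q(n, t) = 2049, q^n = 531441, Hamming bound = 259, |C| = 170 ≤ bound (satisfied).

Step 1: Compute V_q(n, t) = Σ_{j=0}^3 C(n, j) (q−1)^j.
  j = 0: C(12,0)·(2)^0 = 1·1 = 1.
  j = 1: C(12,1)·(2)^1 = 12·2 = 24.
  j = 2: C(12,2)·(2)^2 = 66·4 = 264.
  j = 3: C(12,3)·(2)^3 = 220·8 = 1760.
  V_q(n, t) = 1 + 24 + 264 + 1760 = 2049.
Step 2: q^n = 3^12 = 531441.
Step 3: Hamming bound ⌊q^n / V_q(n,t)⌋ = ⌊531441/2049⌋ = 259.
Step 4: Compare |C| = 170 to 259: satisfied.
The claimed |C| lies below the Hamming bound.


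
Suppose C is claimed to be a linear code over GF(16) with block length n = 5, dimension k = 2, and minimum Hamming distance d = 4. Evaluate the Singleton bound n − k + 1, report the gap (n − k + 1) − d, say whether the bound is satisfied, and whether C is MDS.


Singleton RHS = n − k + 1 = 4, slack = 0, bound satisfied, MDS.

Singleton bound: d ≤ n − k + 1.
Here n = 5, k = 2, so n − k + 1 = 4.
Given d = 4, check d ≤ 4: YES.
Slack = (n − k + 1) − d = 0.
The code is MDS (slack = 0).
Description: the claimed parameters are [5, 2, 4]_16; such a code would be MDS (meets Singleton bound).


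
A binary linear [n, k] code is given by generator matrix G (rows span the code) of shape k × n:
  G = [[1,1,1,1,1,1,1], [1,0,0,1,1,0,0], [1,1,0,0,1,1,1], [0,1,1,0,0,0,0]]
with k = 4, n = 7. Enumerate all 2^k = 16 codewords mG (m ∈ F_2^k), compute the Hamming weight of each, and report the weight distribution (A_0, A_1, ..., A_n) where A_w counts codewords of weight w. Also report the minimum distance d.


Weight distribution: A_0 = 1, A_2 = 4, A_3 = 3, A_4 = 3, A_5 = 4, A_7 = 1. Minimum distance d = 2.

Enumerate all 2^4 = 16 messages m ∈ F_2^4.
For each, compute codeword c = mG in F_2^7, then tally its weight.
  m = 0000 → c = 0000000, weight = 0.
  m = 1000 → c = 1111111, weight = 7.
  m = 0100 → c = 1001100, weight = 3.
  m = 1100 → c = 0110011, weight = 4.
  m = 0010 → c = 1100111, weight = 5.
  m = 1010 → c = 0011000, weight = 2.
  m = 0110 → c = 0101011, weight = 4.
  m = 1110 → c = 1010100, weight = 3.
  m = 0001 → c = 0110000, weight = 2.
  m = 1001 → c = 1001111, weight = 5.
  m = 0101 → c = 1111100, weight = 5.
  m = 1101 → c = 0000011, weight = 2.
  m = 0011 → c = 1010111, weight = 5.
  m = 1011 → c = 0101000, weight = 2.
  m = 0111 → c = 0011011, weight = 4.
  m = 1111 → c = 1100100, weight = 3.
Tally weights:
  weight 0: 1 codewords.
  weight 2: 4 codewords.
  weight 3: 3 codewords.
  weight 4: 3 codewords.
  weight 5: 4 codewords.
  weight 7: 1 codewords.
Minimum distance d = smallest w > 0 with A_w > 0 = 2.
Sanity: Σ A_w = 16 = 2^4 = 16 ✓.


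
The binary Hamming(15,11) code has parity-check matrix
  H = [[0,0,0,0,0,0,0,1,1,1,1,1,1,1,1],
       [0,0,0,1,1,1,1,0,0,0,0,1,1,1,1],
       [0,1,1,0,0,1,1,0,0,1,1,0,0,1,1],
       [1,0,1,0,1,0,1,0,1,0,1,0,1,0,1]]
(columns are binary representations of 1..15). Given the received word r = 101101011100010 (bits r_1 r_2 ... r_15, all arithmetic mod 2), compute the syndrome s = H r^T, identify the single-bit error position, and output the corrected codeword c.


s = (0, 1, 0, 1)^T, error position = 5, corrected codeword c = 101111011100010

Compute s = H r^T mod 2 one row at a time:
  s_1 = 1 + 1 + 1 + 0 + 0 + 0 + 1 + 0 = 4 ≡ 0 (mod 2).
  s_2 = 1 + 0 + 1 + 0 + 0 + 0 + 1 + 0 = 3 ≡ 1 (mod 2).
  s_3 = 0 + 1 + 1 + 0 + 1 + 0 + 1 + 0 = 4 ≡ 0 (mod 2).
  s_4 = 1 + 1 + 0 + 0 + 1 + 0 + 0 + 0 = 3 ≡ 1 (mod 2).
s = (0, 1, 0, 1)^T — this equals column 5 of H (binary 0101), so error is at position 5.
Correct: flip bit 5 of r = 101101011100010 to get c = 101111011100010.


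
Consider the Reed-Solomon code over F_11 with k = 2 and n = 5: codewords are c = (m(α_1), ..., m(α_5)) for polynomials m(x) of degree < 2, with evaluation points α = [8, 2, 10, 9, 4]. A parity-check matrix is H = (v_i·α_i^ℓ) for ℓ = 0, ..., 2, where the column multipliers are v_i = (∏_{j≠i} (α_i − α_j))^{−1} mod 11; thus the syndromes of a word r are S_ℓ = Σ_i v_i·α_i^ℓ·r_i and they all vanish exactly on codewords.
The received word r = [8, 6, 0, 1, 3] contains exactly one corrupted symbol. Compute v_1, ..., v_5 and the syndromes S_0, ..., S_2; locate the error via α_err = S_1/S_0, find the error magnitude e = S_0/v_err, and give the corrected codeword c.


S = (9, 2, 9), error at position 3, error magnitude e = 6, c = [8, 6, 5, 1, 3].

Step 1: column multipliers v_i = (∏_{j≠i}(α_i − α_j))^{−1} mod 11.
  i = 1 (α = 8): (8−2)(8−10)(8−9)(8−4) = 6·(−2)·(−1)·4 = 48 ≡ 4, so v_1 = 4^{−1} = 3 (mod 11).
  i = 2 (α = 2): (2−8)(2−10)(2−9)(2−4) = (−6)·(−8)·(−7)·(−2) = 672 ≡ 1, so v_2 = 1^{−1} = 1 (mod 11).
  i = 3 (α = 10): (10−8)(10−2)(10−9)(10−4) = 2·8·1·6 = 96 ≡ 8, so v_3 = 8^{−1} = 7 (mod 11).
  i = 4 (α = 9): (9−8)(9−2)(9−10)(9−4) = 1·7·(−1)·5 = −35 ≡ 9, so v_4 = 9^{−1} = 5 (mod 11).
  i = 5 (α = 4): (4−8)(4−2)(4−10)(4−9) = (−4)·2·(−6)·(−5) = −240 ≡ 2, so v_5 = 2^{−1} = 6 (mod 11).
  v = [3, 1, 7, 5, 6].
Step 2: syndromes of r = [8, 6, 0, 1, 3] (all sums mod 11).
  S_0 = Σ v_i r_i = 3·8 + 1·6 + 7·0 + 5·1 + 6·3 = 53 ≡ 9.
  S_1 = Σ v_i α_i r_i = 3·8·8 + 1·2·6 + 7·10·0 + 5·9·1 + 6·4·3 = 321 ≡ 2.
  α_i^2 mod 11 = [9, 4, 1, 4, 5].
  S_2 = Σ v_i α_i^2 r_i = 3·9·8 + 1·4·6 + 7·1·0 + 5·4·1 + 6·5·3 = 350 ≡ 9.
  S = (9, 2, 9) ≠ 0, so r is not a codeword (an error is present).
Step 3: locate the error. For a single error e at position i, S_ℓ = v_i·e·α_i^ℓ, so α_err = S_1/S_0.
  S_0^{−1} = 9^{−1} = 5 (mod 11), so α_err = 2·5 = 10 ≡ 10 = α_3. Error position i = 3.
  Consistency check: S_2/S_1 = 9·6 = 54 ≡ 10 = α_err ✓ (single-error assumption holds).
Step 4: error magnitude e = S_0/v_3 = S_0·∏_{j≠3}(α_3 − α_j) = 9·8 = 72 ≡ 6 (mod 11).
Step 5: correct position 3: c_3 = r_3 − e = 0 − 6 ≡ 5 (mod 11). Hence c = [8, 6, 5, 1, 3].
  Check: interpolating c through the α_i gives m(x) = 9 + 4·x (degree < 2) with m(α_i) = c_i for every i, so c is indeed a codeword.


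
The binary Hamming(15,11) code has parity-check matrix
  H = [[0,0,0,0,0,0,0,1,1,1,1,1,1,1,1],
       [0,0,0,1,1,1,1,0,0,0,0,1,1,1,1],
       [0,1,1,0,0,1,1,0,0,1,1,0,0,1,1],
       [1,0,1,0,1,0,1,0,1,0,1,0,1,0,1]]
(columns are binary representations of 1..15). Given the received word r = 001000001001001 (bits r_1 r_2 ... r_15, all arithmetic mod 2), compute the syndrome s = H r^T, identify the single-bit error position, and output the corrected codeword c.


s = (1, 0, 0, 1)^T, error position = 9, corrected codeword c = 001000000001001

Compute s = H r^T mod 2 one row at a time:
  s_1 = 0 + 1 + 0 + 0 + 1 + 0 + 0 + 1 = 3 ≡ 1 (mod 2).
  s_2 = 0 + 0 + 0 + 0 + 1 + 0 + 0 + 1 = 2 ≡ 0 (mod 2).
  s_3 = 0 + 1 + 0 + 0 + 0 + 0 + 0 + 1 = 2 ≡ 0 (mod 2).
  s_4 = 0 + 1 + 0 + 0 + 1 + 0 + 0 + 1 = 3 ≡ 1 (mod 2).
s = (1, 0, 0, 1)^T — this equals column 9 of H (binary 1001), so error is at position 9.
Correct: flip bit 9 of r = 001000001001001 to get c = 001000000001001.


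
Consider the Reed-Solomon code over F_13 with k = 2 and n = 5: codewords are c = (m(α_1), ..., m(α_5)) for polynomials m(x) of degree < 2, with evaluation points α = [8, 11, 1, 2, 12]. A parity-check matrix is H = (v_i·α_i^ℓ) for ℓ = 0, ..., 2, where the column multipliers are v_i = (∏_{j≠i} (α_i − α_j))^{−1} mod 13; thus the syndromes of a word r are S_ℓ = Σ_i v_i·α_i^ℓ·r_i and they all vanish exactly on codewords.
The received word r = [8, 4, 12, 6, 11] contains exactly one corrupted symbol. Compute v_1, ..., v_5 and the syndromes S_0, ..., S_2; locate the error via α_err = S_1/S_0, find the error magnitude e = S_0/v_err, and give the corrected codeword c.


S = (9, 7, 4), error at position 1, error magnitude e = 12, c = [9, 4, 12, 6, 11].

Step 1: column multipliers v_i = (∏_{j≠i}(α_i − α_j))^{−1} mod 13.
  i = 1 (α = 8): (8−11)(8−1)(8−2)(8−12) = (−3)·7·6·(−4) = 504 ≡ 10, so v_1 = 10^{−1} = 4 (mod 13).
  i = 2 (α = 11): (11−8)(11−1)(11−2)(11−12) = 3·10·9·(−1) = −270 ≡ 3, so v_2 = 3^{−1} = 9 (mod 13).
  i = 3 (α = 1): (1−8)(1−11)(1−2)(1−12) = (−7)·(−10)·(−1)·(−11) = 770 ≡ 3, so v_3 = 3^{−1} = 9 (mod 13).
  i = 4 (α = 2): (2−8)(2−11)(2−1)(2−12) = (−6)·(−9)·1·(−10) = −540 ≡ 6, so v_4 = 6^{−1} = 11 (mod 13).
  i = 5 (α = 12): (12−8)(12−11)(12−1)(12−2) = 4·1·11·10 = 440 ≡ 11, so v_5 = 11^{−1} = 6 (mod 13).
  v = [4, 9, 9, 11, 6].
Step 2: syndromes of r = [8, 4, 12, 6, 11] (all sums mod 13).
  S_0 = Σ v_i r_i = 4·8 + 9·4 + 9·12 + 11·6 + 6·11 = 308 ≡ 9.
  S_1 = Σ v_i α_i r_i = 4·8·8 + 9·11·4 + 9·1·12 + 11·2·6 + 6·12·11 = 1684 ≡ 7.
  α_i^2 mod 13 = [12, 4, 1, 4, 1].
  S_2 = Σ v_i α_i^2 r_i = 4·12·8 + 9·4·4 + 9·1·12 + 11·4·6 + 6·1·11 = 966 ≡ 4.
  S = (9, 7, 4) ≠ 0, so r is not a codeword (an error is present).
Step 3: locate the error. For a single error e at position i, S_ℓ = v_i·e·α_i^ℓ, so α_err = S_1/S_0.
  S_0^{−1} = 9^{−1} = 3 (mod 13), so α_err = 7·3 = 21 ≡ 8 = α_1. Error position i = 1.
  Consistency check: S_2/S_1 = 4·2 = 8 ≡ 8 = α_err ✓ (single-error assumption holds).
Step 4: error magnitude e = S_0/v_1 = S_0·∏_{j≠1}(α_1 − α_j) = 9·10 = 90 ≡ 12 (mod 13).
Step 5: correct position 1: c_1 = r_1 − e = 8 − 12 ≡ 9 (mod 13). Hence c = [9, 4, 12, 6, 11].
  Check: interpolating c through the α_i gives m(x) = 5 + 7·x (degree < 2) with m(α_i) = c_i for every i, so c is indeed a codeword.


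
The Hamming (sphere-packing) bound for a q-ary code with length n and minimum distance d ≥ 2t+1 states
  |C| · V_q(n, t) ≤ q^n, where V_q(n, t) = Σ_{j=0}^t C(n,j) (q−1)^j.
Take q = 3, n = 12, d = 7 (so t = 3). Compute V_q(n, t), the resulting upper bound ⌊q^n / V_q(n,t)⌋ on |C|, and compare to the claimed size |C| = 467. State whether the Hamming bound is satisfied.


V_q(n, t) = 2049, q^n = 531441, Hamming bound = 259, |C| = 467 > bound (violated).

Step 1: Compute V_q(n, t) = Σ_{j=0}^3 C(n, j) (q−1)^j.
  j = 0: C(12,0)·(2)^0 = 1·1 = 1.
  j = 1: C(12,1)·(2)^1 = 12·2 = 24.
  j = 2: C(12,2)·(2)^2 = 66·4 = 264.
  j = 3: C(12,3)·(2)^3 = 220·8 = 1760.
  V_q(n, t) = 1 + 24 + 264 + 1760 = 2049.
Step 2: q^n = 3^12 = 531441.
Step 3: Hamming bound ⌊q^n / V_q(n,t)⌋ = ⌊531441/2049⌋ = 259.
Step 4: Compare |C| = 467 to 259: violated.
The claimed |C| lies above the Hamming bound, so no 3-ary code of length 12 with d ≥ 7 can have 467 codewords.


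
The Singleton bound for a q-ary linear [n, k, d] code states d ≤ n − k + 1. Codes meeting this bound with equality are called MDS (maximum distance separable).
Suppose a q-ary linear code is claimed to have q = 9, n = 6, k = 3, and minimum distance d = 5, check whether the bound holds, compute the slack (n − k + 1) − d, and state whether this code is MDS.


Singleton RHS = n − k + 1 = 4, slack = -1, bound violated (no such code; not MDS).

Singleton bound: d ≤ n − k + 1.
Here n = 6, k = 3, so n − k + 1 = 4.
Given d = 5, check d ≤ 4: NO.
Slack = (n − k + 1) − d = -1.
The slack is negative: d = 5 exceeds n − k + 1 = 4 by 1, so the Singleton bound is violated and no linear [6, 3, 5]_9 code can exist. In particular it is not MDS (MDS requires d = n − k + 1 exactly).
Description: the claimed parameters are [6, 3, 5]_9; such a code would be impossible (violates the Singleton bound).


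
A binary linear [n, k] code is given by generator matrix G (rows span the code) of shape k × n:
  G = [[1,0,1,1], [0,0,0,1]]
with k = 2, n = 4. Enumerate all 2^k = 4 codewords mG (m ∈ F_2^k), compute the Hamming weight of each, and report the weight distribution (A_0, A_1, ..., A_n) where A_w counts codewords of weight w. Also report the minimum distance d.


Weight distribution: A_0 = 1, A_1 = 1, A_2 = 1, A_3 = 1. Minimum distance d = 1.

Enumerate all 2^2 = 4 messages m ∈ F_2^2.
For each, compute codeword c = mG in F_2^4, then tally its weight.
  m = 00 → c = 0000, weight = 0.
  m = 10 → c = 1011, weight = 3.
  m = 01 → c = 0001, weight = 1.
  m = 11 → c = 1010, weight = 2.
Tally weights:
  weight 0: 1 codewords.
  weight 1: 1 codewords.
  weight 2: 1 codewords.
  weight 3: 1 codewords.
Minimum distance d = smallest w > 0 with A_w > 0 = 1.
Sanity: Σ A_w = 4 = 2^2 = 4 ✓.


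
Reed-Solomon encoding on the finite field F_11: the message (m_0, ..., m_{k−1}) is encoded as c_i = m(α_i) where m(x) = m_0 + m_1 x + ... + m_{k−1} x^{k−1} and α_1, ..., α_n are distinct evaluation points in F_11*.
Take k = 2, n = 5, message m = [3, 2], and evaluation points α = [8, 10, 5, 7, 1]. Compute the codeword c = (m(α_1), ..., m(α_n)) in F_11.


c = [8, 1, 2, 6, 5]

Message polynomial: m(x) = 3 + 2·x (mod 11).
For each evaluation point α_i, compute m(α_i) mod 11:
  α_1 = 8: Horner steps 2 → 8, so m(8) = 8.
  α_2 = 10: Horner steps 2 → 1, so m(10) = 1.
  α_3 = 5: Horner steps 2 → 2, so m(5) = 2.
  α_4 = 7: Horner steps 2 → 6, so m(7) = 6.
  α_5 = 1: Horner steps 2 → 5, so m(1) = 5.
Codeword c = [8, 1, 2, 6, 5] ∈ F_11^5.


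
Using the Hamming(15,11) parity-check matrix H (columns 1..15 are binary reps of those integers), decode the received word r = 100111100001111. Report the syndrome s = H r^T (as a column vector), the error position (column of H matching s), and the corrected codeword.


s = (0, 0, 0, 1)^T, error position = 1, corrected codeword c = 000111100001111

Compute s = H r^T mod 2 one row at a time:
  s_1 = 0 + 0 + 0 + 0 + 1 + 1 + 1 + 1 = 4 ≡ 0 (mod 2).
  s_2 = 1 + 1 + 1 + 1 + 1 + 1 + 1 + 1 = 8 ≡ 0 (mod 2).
  s_3 = 0 + 0 + 1 + 1 + 0 + 0 + 1 + 1 = 4 ≡ 0 (mod 2).
  s_4 = 1 + 0 + 1 + 1 + 0 + 0 + 1 + 1 = 5 ≡ 1 (mod 2).
s = (0, 0, 0, 1)^T — this equals column 1 of H (binary 0001), so error is at position 1.
Correct: flip bit 1 of r = 100111100001111 to get c = 000111100001111.


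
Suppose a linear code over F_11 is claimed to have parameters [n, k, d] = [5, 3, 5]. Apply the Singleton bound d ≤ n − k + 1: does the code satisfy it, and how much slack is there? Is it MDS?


Singleton RHS = n − k + 1 = 3, slack = -2, bound violated (no such code; not MDS).

Singleton bound: d ≤ n − k + 1.
Here n = 5, k = 3, so n − k + 1 = 3.
Given d = 5, check d ≤ 3: NO.
Slack = (n − k + 1) − d = -2.
The slack is negative: d = 5 exceeds n − k + 1 = 3 by 2, so the Singleton bound is violated and no linear [5, 3, 5]_11 code can exist. In particular it is not MDS (MDS requires d = n − k + 1 exactly).
Description: the claimed parameters are [5, 3, 5]_11; such a code would be impossible (violates the Singleton bound).


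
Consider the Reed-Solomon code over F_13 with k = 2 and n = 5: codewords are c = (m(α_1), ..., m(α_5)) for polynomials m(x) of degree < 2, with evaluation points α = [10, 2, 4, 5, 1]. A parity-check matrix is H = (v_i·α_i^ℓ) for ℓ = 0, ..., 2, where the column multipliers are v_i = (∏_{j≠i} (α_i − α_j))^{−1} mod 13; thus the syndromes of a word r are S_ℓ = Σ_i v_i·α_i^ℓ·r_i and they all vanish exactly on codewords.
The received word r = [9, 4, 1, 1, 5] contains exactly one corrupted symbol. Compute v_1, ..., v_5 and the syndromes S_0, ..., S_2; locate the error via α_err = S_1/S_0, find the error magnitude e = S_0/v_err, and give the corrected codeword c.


S = (9, 10, 1), error at position 3, error magnitude e = 12, c = [9, 4, 2, 1, 5].

Step 1: column multipliers v_i = (∏_{j≠i}(α_i − α_j))^{−1} mod 13.
  i = 1 (α = 10): (10−2)(10−4)(10−5)(10−1) = 8·6·5·9 = 2160 ≡ 2, so v_1 = 2^{−1} = 7 (mod 13).
  i = 2 (α = 2): (2−10)(2−4)(2−5)(2−1) = (−8)·(−2)·(−3)·1 = −48 ≡ 4, so v_2 = 4^{−1} = 10 (mod 13).
  i = 3 (α = 4): (4−10)(4−2)(4−5)(4−1) = (−6)·2·(−1)·3 = 36 ≡ 10, so v_3 = 10^{−1} = 4 (mod 13).
  i = 4 (α = 5): (5−10)(5−2)(5−4)(5−1) = (−5)·3·1·4 = −60 ≡ 5, so v_4 = 5^{−1} = 8 (mod 13).
  i = 5 (α = 1): (1−10)(1−2)(1−4)(1−5) = (−9)·(−1)·(−3)·(−4) = 108 ≡ 4, so v_5 = 4^{−1} = 10 (mod 13).
  v = [7, 10, 4, 8, 10].
Step 2: syndromes of r = [9, 4, 1, 1, 5] (all sums mod 13).
  S_0 = Σ v_i r_i = 7·9 + 10·4 + 4·1 + 8·1 + 10·5 = 165 ≡ 9.
  S_1 = Σ v_i α_i r_i = 7·10·9 + 10·2·4 + 4·4·1 + 8·5·1 + 10·1·5 = 816 ≡ 10.
  α_i^2 mod 13 = [9, 4, 3, 12, 1].
  S_2 = Σ v_i α_i^2 r_i = 7·9·9 + 10·4·4 + 4·3·1 + 8·12·1 + 10·1·5 = 885 ≡ 1.
  S = (9, 10, 1) ≠ 0, so r is not a codeword (an error is present).
Step 3: locate the error. For a single error e at position i, S_ℓ = v_i·e·α_i^ℓ, so α_err = S_1/S_0.
  S_0^{−1} = 9^{−1} = 3 (mod 13), so α_err = 10·3 = 30 ≡ 4 = α_3. Error position i = 3.
  Consistency check: S_2/S_1 = 1·4 = 4 ≡ 4 = α_err ✓ (single-error assumption holds).
Step 4: error magnitude e = S_0/v_3 = S_0·∏_{j≠3}(α_3 − α_j) = 9·10 = 90 ≡ 12 (mod 13).
Step 5: correct position 3: c_3 = r_3 − e = 1 − 12 ≡ 2 (mod 13). Hence c = [9, 4, 2, 1, 5].
  Check: interpolating c through the α_i gives m(x) = 6 + 12·x (degree < 2) with m(α_i) = c_i for every i, so c is indeed a codeword.


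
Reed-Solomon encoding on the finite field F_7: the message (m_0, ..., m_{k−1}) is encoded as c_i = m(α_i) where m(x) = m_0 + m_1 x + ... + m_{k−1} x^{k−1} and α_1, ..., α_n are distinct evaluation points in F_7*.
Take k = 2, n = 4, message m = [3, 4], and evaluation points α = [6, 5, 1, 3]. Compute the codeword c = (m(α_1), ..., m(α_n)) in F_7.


c = [6, 2, 0, 1]

Message polynomial: m(x) = 3 + 4·x (mod 7).
For each evaluation point α_i, compute m(α_i) mod 7:
  α_1 = 6: Horner steps 4 → 6, so m(6) = 6.
  α_2 = 5: Horner steps 4 → 2, so m(5) = 2.
  α_3 = 1: Horner steps 4 → 0, so m(1) = 0.
  α_4 = 3: Horner steps 4 → 1, so m(3) = 1.
Codeword c = [6, 2, 0, 1] ∈ F_7^4.


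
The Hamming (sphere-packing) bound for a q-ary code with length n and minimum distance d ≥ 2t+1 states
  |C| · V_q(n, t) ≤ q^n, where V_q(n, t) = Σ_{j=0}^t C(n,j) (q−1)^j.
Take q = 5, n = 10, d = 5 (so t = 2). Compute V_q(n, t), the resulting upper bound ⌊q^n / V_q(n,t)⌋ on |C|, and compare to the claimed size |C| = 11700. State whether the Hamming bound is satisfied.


V_q(n, t) = 761, q^n = 9765625, Hamming bound = 12832, |C| = 11700 ≤ bound (satisfied).

Step 1: Compute V_q(n, t) = Σ_{j=0}^2 C(n, j) (q−1)^j.
  j = 0: C(10,0)·(4)^0 = 1·1 = 1.
  j = 1: C(10,1)·(4)^1 = 10·4 = 40.
  j = 2: C(10,2)·(4)^2 = 45·16 = 720.
  V_q(n, t) = 1 + 40 + 720 = 761.
Step 2: q^n = 5^10 = 9765625.
Step 3: Hamming bound ⌊q^n / V_q(n,t)⌋ = ⌊9765625/761⌋ = 12832.
Step 4: Compare |C| = 11700 to 12832: satisfied.
The claimed |C| lies below the Hamming bound.


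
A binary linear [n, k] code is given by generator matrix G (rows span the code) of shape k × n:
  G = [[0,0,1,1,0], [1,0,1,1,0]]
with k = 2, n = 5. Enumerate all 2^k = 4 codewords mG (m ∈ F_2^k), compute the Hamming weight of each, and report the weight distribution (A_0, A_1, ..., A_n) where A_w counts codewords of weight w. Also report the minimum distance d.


Weight distribution: A_0 = 1, A_1 = 1, A_2 = 1, A_3 = 1. Minimum distance d = 1.

Enumerate all 2^2 = 4 messages m ∈ F_2^2.
For each, compute codeword c = mG in F_2^5, then tally its weight.
  m = 00 → c = 00000, weight = 0.
  m = 10 → c = 00110, weight = 2.
  m = 01 → c = 10110, weight = 3.
  m = 11 → c = 10000, weight = 1.
Tally weights:
  weight 0: 1 codewords.
  weight 1: 1 codewords.
  weight 2: 1 codewords.
  weight 3: 1 codewords.
Minimum distance d = smallest w > 0 with A_w > 0 = 1.
Sanity: Σ A_w = 4 = 2^2 = 4 ✓.


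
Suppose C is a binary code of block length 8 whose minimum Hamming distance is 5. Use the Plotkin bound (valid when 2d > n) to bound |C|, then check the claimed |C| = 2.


Plotkin bound M ≤ 4; given |C| = 2 ≤ bound (satisfied).

Check applicability: 2d = 10, n = 8.
2d − n = 2 > 0, so Plotkin applies.
Compute d/(2d−n) = 5/2 ≈ 2.5000.
⌊d/(2d−n)⌋ = 2.
Plotkin bound: M ≤ 2·2 = 4.
Given |C| = 2, check: satisfied.
This |C| is below the Plotkin bound.


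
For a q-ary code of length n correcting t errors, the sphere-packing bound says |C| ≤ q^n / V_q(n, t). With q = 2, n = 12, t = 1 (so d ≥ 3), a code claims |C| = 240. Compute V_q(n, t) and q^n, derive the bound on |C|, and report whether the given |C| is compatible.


V_q(n, t) = 13, q^n = 4096, Hamming bound = 315, |C| = 240 ≤ bound (satisfied).

Step 1: Compute V_q(n, t) = Σ_{j=0}^1 C(n, j) (q−1)^j.
  j = 0: C(12,0)·(1)^0 = 1·1 = 1.
  j = 1: C(12,1)·(1)^1 = 12·1 = 12.
  V_q(n, t) = 1 + 12 = 13.
Step 2: q^n = 2^12 = 4096.
Step 3: Hamming bound ⌊q^n / V_q(n,t)⌋ = ⌊4096/13⌋ = 315.
Step 4: Compare |C| = 240 to 315: satisfied.
The claimed |C| lies below the Hamming bound.


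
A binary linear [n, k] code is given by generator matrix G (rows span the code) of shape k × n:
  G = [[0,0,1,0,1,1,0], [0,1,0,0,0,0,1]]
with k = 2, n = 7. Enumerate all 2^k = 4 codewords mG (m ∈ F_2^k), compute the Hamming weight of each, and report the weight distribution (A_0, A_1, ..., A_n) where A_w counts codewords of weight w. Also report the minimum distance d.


Weight distribution: A_0 = 1, A_2 = 1, A_3 = 1, A_5 = 1. Minimum distance d = 2.

Enumerate all 2^2 = 4 messages m ∈ F_2^2.
For each, compute codeword c = mG in F_2^7, then tally its weight.
  m = 00 → c = 0000000, weight = 0.
  m = 10 → c = 0010110, weight = 3.
  m = 01 → c = 0100001, weight = 2.
  m = 11 → c = 0110111, weight = 5.
Tally weights:
  weight 0: 1 codewords.
  weight 2: 1 codewords.
  weight 3: 1 codewords.
  weight 5: 1 codewords.
Minimum distance d = smallest w > 0 with A_w > 0 = 2.
Sanity: Σ A_w = 4 = 2^2 = 4 ✓.


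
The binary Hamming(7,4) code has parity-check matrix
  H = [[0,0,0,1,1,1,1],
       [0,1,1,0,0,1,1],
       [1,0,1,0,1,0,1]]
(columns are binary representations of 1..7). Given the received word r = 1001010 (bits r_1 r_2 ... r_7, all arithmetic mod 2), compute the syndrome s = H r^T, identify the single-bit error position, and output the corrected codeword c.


s = (0, 1, 1)^T, error position = 3, corrected codeword c = 1011010

Compute s = H r^T mod 2 one row at a time:
  s_1 = 1 + 0 + 1 + 0 = 2 ≡ 0 (mod 2).
  s_2 = 0 + 0 + 1 + 0 = 1 ≡ 1 (mod 2).
  s_3 = 1 + 0 + 0 + 0 = 1 ≡ 1 (mod 2).
s = (0, 1, 1)^T — this equals column 3 of H (binary 011), so error is at position 3.
Correct: flip bit 3 of r = 1001010 to get c = 1011010.


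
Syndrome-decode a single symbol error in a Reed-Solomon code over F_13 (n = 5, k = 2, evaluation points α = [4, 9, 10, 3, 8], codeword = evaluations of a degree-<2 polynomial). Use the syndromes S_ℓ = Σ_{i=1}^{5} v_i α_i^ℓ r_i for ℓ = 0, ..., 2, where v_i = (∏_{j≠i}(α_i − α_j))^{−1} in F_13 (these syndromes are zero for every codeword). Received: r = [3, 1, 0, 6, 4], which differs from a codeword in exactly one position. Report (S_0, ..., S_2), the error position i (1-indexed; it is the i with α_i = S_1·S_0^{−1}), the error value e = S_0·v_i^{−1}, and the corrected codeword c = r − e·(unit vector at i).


S = (9, 12, 3), error at position 3, error magnitude e = 2, c = [3, 1, 11, 6, 4].

Step 1: column multipliers v_i = (∏_{j≠i}(α_i − α_j))^{−1} mod 13.
  i = 1 (α = 4): (4−9)(4−10)(4−3)(4−8) = (−5)·(−6)·1·(−4) = −120 ≡ 10, so v_1 = 10^{−1} = 4 (mod 13).
  i = 2 (α = 9): (9−4)(9−10)(9−3)(9−8) = 5·(−1)·6·1 = −30 ≡ 9, so v_2 = 9^{−1} = 3 (mod 13).
  i = 3 (α = 10): (10−4)(10−9)(10−3)(10−8) = 6·1·7·2 = 84 ≡ 6, so v_3 = 6^{−1} = 11 (mod 13).
  i = 4 (α = 3): (3−4)(3−9)(3−10)(3−8) = (−1)·(−6)·(−7)·(−5) = 210 ≡ 2, so v_4 = 2^{−1} = 7 (mod 13).
  i = 5 (α = 8): (8−4)(8−9)(8−10)(8−3) = 4·(−1)·(−2)·5 = 40 ≡ 1, so v_5 = 1^{−1} = 1 (mod 13).
  v = [4, 3, 11, 7, 1].
Step 2: syndromes of r = [3, 1, 0, 6, 4] (all sums mod 13).
  S_0 = Σ v_i r_i = 4·3 + 3·1 + 11·0 + 7·6 + 1·4 = 61 ≡ 9.
  S_1 = Σ v_i α_i r_i = 4·4·3 + 3·9·1 + 11·10·0 + 7·3·6 + 1·8·4 = 233 ≡ 12.
  α_i^2 mod 13 = [3, 3, 9, 9, 12].
  S_2 = Σ v_i α_i^2 r_i = 4·3·3 + 3·3·1 + 11·9·0 + 7·9·6 + 1·12·4 = 471 ≡ 3.
  S = (9, 12, 3) ≠ 0, so r is not a codeword (an error is present).
Step 3: locate the error. For a single error e at position i, S_ℓ = v_i·e·α_i^ℓ, so α_err = S_1/S_0.
  S_0^{−1} = 9^{−1} = 3 (mod 13), so α_err = 12·3 = 36 ≡ 10 = α_3. Error position i = 3.
  Consistency check: S_2/S_1 = 3·12 = 36 ≡ 10 = α_err ✓ (single-error assumption holds).
Step 4: error magnitude e = S_0/v_3 = S_0·∏_{j≠3}(α_3 − α_j) = 9·6 = 54 ≡ 2 (mod 13).
Step 5: correct position 3: c_3 = r_3 − e = 0 − 2 ≡ 11 (mod 13). Hence c = [3, 1, 11, 6, 4].
  Check: interpolating c through the α_i gives m(x) = 2 + 10·x (degree < 2) with m(α_i) = c_i for every i, so c is indeed a codeword.


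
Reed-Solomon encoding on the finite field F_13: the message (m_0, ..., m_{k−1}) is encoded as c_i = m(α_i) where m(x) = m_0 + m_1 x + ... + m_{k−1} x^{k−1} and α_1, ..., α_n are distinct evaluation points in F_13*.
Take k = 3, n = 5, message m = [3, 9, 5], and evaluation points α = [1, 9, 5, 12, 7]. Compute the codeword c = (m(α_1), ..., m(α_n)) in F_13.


c = [4, 8, 4, 12, 12]

Message polynomial: m(x) = 3 + 9·x + 5·x^2 (mod 13).
For each evaluation point α_i, compute m(α_i) mod 13:
  α_1 = 1: Horner steps 5 → 1 → 4, so m(1) = 4.
  α_2 = 9: Horner steps 5 → 2 → 8, so m(9) = 8.
  α_3 = 5: Horner steps 5 → 8 → 4, so m(5) = 4.
  α_4 = 12: Horner steps 5 → 4 → 12, so m(12) = 12.
  α_5 = 7: Horner steps 5 → 5 → 12, so m(7) = 12.
Codeword c = [4, 8, 4, 12, 12] ∈ F_13^5.


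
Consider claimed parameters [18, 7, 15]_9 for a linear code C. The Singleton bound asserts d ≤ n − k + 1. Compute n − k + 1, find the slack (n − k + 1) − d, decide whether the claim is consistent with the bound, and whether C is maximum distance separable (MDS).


Singleton RHS = n − k + 1 = 12, slack = -3, bound violated (no such code; not MDS).

Singleton bound: d ≤ n − k + 1.
Here n = 18, k = 7, so n − k + 1 = 12.
Given d = 15, check d ≤ 12: NO.
Slack = (n − k + 1) − d = -3.
The slack is negative: d = 15 exceeds n − k + 1 = 12 by 3, so the Singleton bound is violated and no linear [18, 7, 15]_9 code can exist. In particular it is not MDS (MDS requires d = n − k + 1 exactly).
Description: the claimed parameters are [18, 7, 15]_9; such a code would be impossible (violates the Singleton bound).


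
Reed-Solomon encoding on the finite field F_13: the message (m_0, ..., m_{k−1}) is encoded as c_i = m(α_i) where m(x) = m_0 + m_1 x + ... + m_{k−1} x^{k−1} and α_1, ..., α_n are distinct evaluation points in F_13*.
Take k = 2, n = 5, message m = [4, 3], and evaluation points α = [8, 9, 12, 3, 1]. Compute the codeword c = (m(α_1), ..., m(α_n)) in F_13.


c = [2, 5, 1, 0, 7]

Message polynomial: m(x) = 4 + 3·x (mod 13).
For each evaluation point α_i, compute m(α_i) mod 13:
  α_1 = 8: Horner steps 3 → 2, so m(8) = 2.
  α_2 = 9: Horner steps 3 → 5, so m(9) = 5.
  α_3 = 12: Horner steps 3 → 1, so m(12) = 1.
  α_4 = 3: Horner steps 3 → 0, so m(3) = 0.
  α_5 = 1: Horner steps 3 → 7, so m(1) = 7.
Codeword c = [2, 5, 1, 0, 7] ∈ F_13^5.


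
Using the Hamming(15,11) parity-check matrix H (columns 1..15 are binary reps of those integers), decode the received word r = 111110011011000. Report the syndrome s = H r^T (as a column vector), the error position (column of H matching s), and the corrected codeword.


s = (0, 1, 1, 1)^T, error position = 7, corrected codeword c = 111110111011000

Compute s = H r^T mod 2 one row at a time:
  s_1 = 1 + 1 + 0 + 1 + 1 + 0 + 0 + 0 = 4 ≡ 0 (mod 2).
  s_2 = 1 + 1 + 0 + 0 + 1 + 0 + 0 + 0 = 3 ≡ 1 (mod 2).
  s_3 = 1 + 1 + 0 + 0 + 0 + 1 + 0 + 0 = 3 ≡ 1 (mod 2).
  s_4 = 1 + 1 + 1 + 0 + 1 + 1 + 0 + 0 = 5 ≡ 1 (mod 2).
s = (0, 1, 1, 1)^T — this equals column 7 of H (binary 0111), so error is at position 7.
Correct: flip bit 7 of r = 111110011011000 to get c = 111110111011000.


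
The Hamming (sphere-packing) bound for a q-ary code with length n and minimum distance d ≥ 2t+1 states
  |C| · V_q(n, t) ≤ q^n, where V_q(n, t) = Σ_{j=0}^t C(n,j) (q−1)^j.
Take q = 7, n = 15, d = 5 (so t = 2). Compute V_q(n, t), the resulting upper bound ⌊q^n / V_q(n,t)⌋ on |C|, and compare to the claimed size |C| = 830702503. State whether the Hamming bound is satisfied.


V_q(n, t) = 3871, q^n = 4747561509943, Hamming bound = 1226443169, |C| = 830702503 ≤ bound (satisfied).

Step 1: Compute V_q(n, t) = Σ_{j=0}^2 C(n, j) (q−1)^j.
  j = 0: C(15,0)·(6)^0 = 1·1 = 1.
  j = 1: C(15,1)·(6)^1 = 15·6 = 90.
  j = 2: C(15,2)·(6)^2 = 105·36 = 3780.
  V_q(n, t) = 1 + 90 + 3780 = 3871.
Step 2: q^n = 7^15 = 4747561509943.
Step 3: Hamming bound ⌊q^n / V_q(n,t)⌋ = ⌊4747561509943/3871⌋ = 1226443169.
Step 4: Compare |C| = 830702503 to 1226443169: satisfied.
The claimed |C| lies below the Hamming bound.


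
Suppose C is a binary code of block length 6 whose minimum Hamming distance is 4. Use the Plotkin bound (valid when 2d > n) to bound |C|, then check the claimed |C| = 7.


Plotkin bound M ≤ 4; given |C| = 7 > bound (violated).

Check applicability: 2d = 8, n = 6.
2d − n = 2 > 0, so Plotkin applies.
Compute d/(2d−n) = 4/2 ≈ 2.0000.
⌊d/(2d−n)⌋ = 2.
Plotkin bound: M ≤ 2·2 = 4.
Given |C| = 7, check: VIOLATED.
This |C| is above the Plotkin bound, so no binary code with n = 6, d = 4 and 7 codewords exists.


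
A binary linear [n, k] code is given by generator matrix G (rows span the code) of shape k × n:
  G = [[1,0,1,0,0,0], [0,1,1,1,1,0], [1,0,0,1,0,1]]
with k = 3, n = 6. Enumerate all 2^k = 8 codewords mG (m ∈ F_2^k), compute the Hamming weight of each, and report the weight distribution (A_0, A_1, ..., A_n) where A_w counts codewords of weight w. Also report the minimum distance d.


Weight distribution: A_0 = 1, A_2 = 1, A_3 = 3, A_4 = 2, A_5 = 1. Minimum distance d = 2.

Enumerate all 2^3 = 8 messages m ∈ F_2^3.
For each, compute codeword c = mG in F_2^6, then tally its weight.
  m = 000 → c = 000000, weight = 0.
  m = 100 → c = 101000, weight = 2.
  m = 010 → c = 011110, weight = 4.
  m = 110 → c = 110110, weight = 4.
  m = 001 → c = 100101, weight = 3.
  m = 101 → c = 001101, weight = 3.
  m = 011 → c = 111011, weight = 5.
  m = 111 → c = 010011, weight = 3.
Tally weights:
  weight 0: 1 codewords.
  weight 2: 1 codewords.
  weight 3: 3 codewords.
  weight 4: 2 codewords.
  weight 5: 1 codewords.
Minimum distance d = smallest w > 0 with A_w > 0 = 2.
Sanity: Σ A_w = 8 = 2^3 = 8 ✓.


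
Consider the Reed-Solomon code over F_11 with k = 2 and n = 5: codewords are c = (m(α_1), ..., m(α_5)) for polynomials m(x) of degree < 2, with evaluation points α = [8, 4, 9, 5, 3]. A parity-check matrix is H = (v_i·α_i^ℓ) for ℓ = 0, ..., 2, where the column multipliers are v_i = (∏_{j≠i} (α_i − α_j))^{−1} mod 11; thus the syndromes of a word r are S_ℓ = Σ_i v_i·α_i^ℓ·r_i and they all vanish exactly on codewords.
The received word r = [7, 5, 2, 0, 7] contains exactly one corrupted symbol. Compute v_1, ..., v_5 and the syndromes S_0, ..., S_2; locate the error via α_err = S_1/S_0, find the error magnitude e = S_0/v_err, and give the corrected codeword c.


S = (6, 7, 10), error at position 5, error magnitude e = 8, c = [7, 5, 2, 0, 10].

Step 1: column multipliers v_i = (∏_{j≠i}(α_i − α_j))^{−1} mod 11.
  i = 1 (α = 8): (8−4)(8−9)(8−5)(8−3) = 4·(−1)·3·5 = −60 ≡ 6, so v_1 = 6^{−1} = 2 (mod 11).
  i = 2 (α = 4): (4−8)(4−9)(4−5)(4−3) = (−4)·(−5)·(−1)·1 = −20 ≡ 2, so v_2 = 2^{−1} = 6 (mod 11).
  i = 3 (α = 9): (9−8)(9−4)(9−5)(9−3) = 1·5·4·6 = 120 ≡ 10, so v_3 = 10^{−1} = 10 (mod 11).
  i = 4 (α = 5): (5−8)(5−4)(5−9)(5−3) = (−3)·1·(−4)·2 = 24 ≡ 2, so v_4 = 2^{−1} = 6 (mod 11).
  i = 5 (α = 3): (3−8)(3−4)(3−9)(3−5) = (−5)·(−1)·(−6)·(−2) = 60 ≡ 5, so v_5 = 5^{−1} = 9 (mod 11).
  v = [2, 6, 10, 6, 9].
Step 2: syndromes of r = [7, 5, 2, 0, 7] (all sums mod 11).
  S_0 = Σ v_i r_i = 2·7 + 6·5 + 10·2 + 6·0 + 9·7 = 127 ≡ 6.
  S_1 = Σ v_i α_i r_i = 2·8·7 + 6·4·5 + 10·9·2 + 6·5·0 + 9·3·7 = 601 ≡ 7.
  α_i^2 mod 11 = [9, 5, 4, 3, 9].
  S_2 = Σ v_i α_i^2 r_i = 2·9·7 + 6·5·5 + 10·4·2 + 6·3·0 + 9·9·7 = 923 ≡ 10.
  S = (6, 7, 10) ≠ 0, so r is not a codeword (an error is present).
Step 3: locate the error. For a single error e at position i, S_ℓ = v_i·e·α_i^ℓ, so α_err = S_1/S_0.
  S_0^{−1} = 6^{−1} = 2 (mod 11), so α_err = 7·2 = 14 ≡ 3 = α_5. Error position i = 5.
  Consistency check: S_2/S_1 = 10·8 = 80 ≡ 3 = α_err ✓ (single-error assumption holds).
Step 4: error magnitude e = S_0/v_5 = S_0·∏_{j≠5}(α_5 − α_j) = 6·5 = 30 ≡ 8 (mod 11).
Step 5: correct position 5: c_5 = r_5 − e = 7 − 8 ≡ 10 (mod 11). Hence c = [7, 5, 2, 0, 10].
  Check: interpolating c through the α_i gives m(x) = 3 + 6·x (degree < 2) with m(α_i) = c_i for every i, so c is indeed a codeword.
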